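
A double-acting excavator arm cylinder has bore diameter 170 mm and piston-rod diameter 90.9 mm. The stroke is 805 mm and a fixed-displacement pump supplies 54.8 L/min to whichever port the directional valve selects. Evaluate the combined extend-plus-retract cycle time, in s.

t ≈ 34.3 s

Cap-side area A_cap = π/4 × (170 mm)² = 22700 mm^2
Rod-side annular area A_ann = π/4 × (170² − 90.9²) = 16210 mm^2
t_ext = A_cap·L/Q = 20.01 s
t_ret = A_ann·L/Q = 14.29 s
t_cycle = t_ext + t_ret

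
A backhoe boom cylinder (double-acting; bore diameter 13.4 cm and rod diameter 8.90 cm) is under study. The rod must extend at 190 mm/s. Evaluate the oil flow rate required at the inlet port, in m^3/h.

Q ≈ 9.65 m^3/h

Cap-side area A_cap = π/4 × (13.4 cm)² = 141.0 cm^2
Q = A × v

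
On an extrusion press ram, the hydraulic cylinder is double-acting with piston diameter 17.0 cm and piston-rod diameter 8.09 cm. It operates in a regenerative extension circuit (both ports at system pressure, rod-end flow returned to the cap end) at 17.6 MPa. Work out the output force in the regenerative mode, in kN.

With equal pressure on both faces, forces on the annular region cancel; the net push is pressure × rod cross-section.
Rod cross-section A_rod = π/4 × (8.09 cm)² = 51.40 cm^2
F = P × A_rod

F ≈ 90.5 kN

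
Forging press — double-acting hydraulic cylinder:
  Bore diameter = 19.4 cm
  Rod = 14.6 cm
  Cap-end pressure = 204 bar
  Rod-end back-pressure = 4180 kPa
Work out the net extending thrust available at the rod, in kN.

F ≈ 549 kN

Cap-side area A_cap = π/4 × (19.4 cm)² = 295.6 cm^2
Rod-side annular area A_ann = π/4 × (19.4² − 14.6²) = 128.2 cm^2
Net thrust = P_cap·A_cap − P_rod·A_ann = 603.0 kN − 53.58 kN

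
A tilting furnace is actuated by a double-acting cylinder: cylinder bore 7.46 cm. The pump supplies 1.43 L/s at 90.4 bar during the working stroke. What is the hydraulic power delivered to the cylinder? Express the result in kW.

Hydraulic power = P × Q

W ≈ 12.9 kW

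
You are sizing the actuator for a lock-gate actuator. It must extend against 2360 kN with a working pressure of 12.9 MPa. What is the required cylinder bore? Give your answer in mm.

D ≈ 483 mm

Extension force acts on the full piston face: F = P × (π/4)D².
D = √(4F / (πP)) = √(4 × 2360 kN / (π × 12.9 MPa))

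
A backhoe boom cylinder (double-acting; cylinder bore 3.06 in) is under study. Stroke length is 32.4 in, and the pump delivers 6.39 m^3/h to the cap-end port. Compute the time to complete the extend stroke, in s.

Cap-side area A_cap = π/4 × (3.06 in)² = 7.354 in^2
Swept volume V = A × L; t = V / Q = A·L / Q

t ≈ 2.20 s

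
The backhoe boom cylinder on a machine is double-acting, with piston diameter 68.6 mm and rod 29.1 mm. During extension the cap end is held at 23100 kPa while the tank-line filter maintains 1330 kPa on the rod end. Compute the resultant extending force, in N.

F ≈ 81300 N

Cap-side area A_cap = π/4 × (68.6 mm)² = 3696 mm^2
Rod-side annular area A_ann = π/4 × (68.6² − 29.1²) = 3031 mm^2
Net thrust = P_cap·A_cap − P_rod·A_ann = 85380 N − 4031 N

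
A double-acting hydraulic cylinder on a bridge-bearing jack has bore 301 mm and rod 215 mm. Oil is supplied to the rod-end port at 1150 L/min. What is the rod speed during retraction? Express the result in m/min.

Rod-side annular area A_ann = π/4 × (301² − 215²) = 34850 mm^2
Flow into the rod-end port fills the annular volume.
v = Q / A

v ≈ 33.0 m/min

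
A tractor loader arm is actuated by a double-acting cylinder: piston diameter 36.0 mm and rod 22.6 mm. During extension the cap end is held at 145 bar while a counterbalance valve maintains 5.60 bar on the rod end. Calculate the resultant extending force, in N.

Cap-side area A_cap = π/4 × (36.0 mm)² = 1018 mm^2
Rod-side annular area A_ann = π/4 × (36.0² − 22.6²) = 616.7 mm^2
Net thrust = P_cap·A_cap − P_rod·A_ann = 14760 N − 345.4 N

F ≈ 14400 N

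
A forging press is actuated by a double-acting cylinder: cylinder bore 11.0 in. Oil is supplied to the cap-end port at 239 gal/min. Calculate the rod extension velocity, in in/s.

v ≈ 9.68 in/s

Cap-side area A_cap = π/4 × (11.0 in)² = 95.03 in^2
v = Q / A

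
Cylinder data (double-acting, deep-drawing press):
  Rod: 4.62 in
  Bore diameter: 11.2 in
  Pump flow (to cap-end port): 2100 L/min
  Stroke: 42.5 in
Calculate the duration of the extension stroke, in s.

t ≈ 1.96 s

Cap-side area A_cap = π/4 × (11.2 in)² = 98.52 in^2
Swept volume V = A × L; t = V / Q = A·L / Q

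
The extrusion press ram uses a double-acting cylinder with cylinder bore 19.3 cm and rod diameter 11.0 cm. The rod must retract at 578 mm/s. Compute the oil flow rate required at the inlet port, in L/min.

Rod-side annular area A_ann = π/4 × (19.3² − 11.0²) = 197.5 cm^2
Q = A × v

Q ≈ 685 L/min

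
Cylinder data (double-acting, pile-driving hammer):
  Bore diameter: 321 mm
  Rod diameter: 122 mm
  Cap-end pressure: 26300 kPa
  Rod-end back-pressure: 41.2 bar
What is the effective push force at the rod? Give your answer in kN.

F ≈ 1840 kN

Cap-side area A_cap = π/4 × (321 mm)² = 80930 mm^2
Rod-side annular area A_ann = π/4 × (321² − 122²) = 69240 mm^2
Net thrust = P_cap·A_cap − P_rod·A_ann = 2128 kN − 285.3 kN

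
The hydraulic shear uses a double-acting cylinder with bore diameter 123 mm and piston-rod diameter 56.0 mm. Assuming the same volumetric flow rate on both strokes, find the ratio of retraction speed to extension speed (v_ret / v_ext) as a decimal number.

v_ret/v_ext ≈ 1.26

Cap-side area A_cap = π/4 × (123 mm)² = 11880 mm^2
Rod-side annular area A_ann = π/4 × (123² − 56.0²) = 9419 mm^2
For equal Q, v ∝ 1/A, so v_ret/v_ext = A_cap/A_ann.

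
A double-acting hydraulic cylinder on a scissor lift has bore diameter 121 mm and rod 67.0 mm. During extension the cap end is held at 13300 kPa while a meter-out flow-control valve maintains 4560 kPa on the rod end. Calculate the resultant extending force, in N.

Cap-side area A_cap = π/4 × (121 mm)² = 11500 mm^2
Rod-side annular area A_ann = π/4 × (121² − 67.0²) = 7973 mm^2
Net thrust = P_cap·A_cap − P_rod·A_ann = 1.529e5 N − 36360 N

F ≈ 1.17e5 N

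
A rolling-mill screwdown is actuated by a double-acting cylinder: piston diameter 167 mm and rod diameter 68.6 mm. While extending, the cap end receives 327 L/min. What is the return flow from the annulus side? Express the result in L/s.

Q_out ≈ 4.53 L/s

Cap-side area A_cap = π/4 × (167 mm)² = 21900 mm^2
Rod-side annular area A_ann = π/4 × (167² − 68.6²) = 18210 mm^2
Piston speed v = Q_in/A_cap; rod-end outflow Q_out = v × A_ann = Q_in × A_ann/A_cap.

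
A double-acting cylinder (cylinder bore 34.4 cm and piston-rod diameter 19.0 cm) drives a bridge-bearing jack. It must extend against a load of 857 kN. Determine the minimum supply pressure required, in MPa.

Cap-side area A_cap = π/4 × (34.4 cm)² = 929.4 cm^2
P = F / A = 857 kN / A

P ≈ 9.22 MPa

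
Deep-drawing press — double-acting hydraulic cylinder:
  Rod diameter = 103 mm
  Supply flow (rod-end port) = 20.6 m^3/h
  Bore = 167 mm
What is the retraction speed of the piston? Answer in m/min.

v ≈ 25.3 m/min

Rod-side annular area A_ann = π/4 × (167² − 103²) = 13570 mm^2
Flow into the rod-end port fills the annular volume.
v = Q / A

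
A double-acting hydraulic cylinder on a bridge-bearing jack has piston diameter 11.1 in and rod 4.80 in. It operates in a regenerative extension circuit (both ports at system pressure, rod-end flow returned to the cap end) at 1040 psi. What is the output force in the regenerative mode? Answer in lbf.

F ≈ 18800 lbf

With equal pressure on both faces, forces on the annular region cancel; the net push is pressure × rod cross-section.
Rod cross-section A_rod = π/4 × (4.80 in)² = 18.10 in^2
F = P × A_rod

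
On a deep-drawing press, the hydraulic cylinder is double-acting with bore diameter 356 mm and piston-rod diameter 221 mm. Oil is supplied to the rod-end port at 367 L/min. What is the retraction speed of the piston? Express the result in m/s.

v ≈ 0.100 m/s

Rod-side annular area A_ann = π/4 × (356² − 221²) = 61180 mm^2
Flow into the rod-end port fills the annular volume.
v = Q / A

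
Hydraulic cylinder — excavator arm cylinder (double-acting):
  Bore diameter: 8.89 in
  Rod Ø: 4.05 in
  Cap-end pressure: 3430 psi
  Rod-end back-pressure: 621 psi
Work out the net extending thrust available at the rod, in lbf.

F ≈ 1.82e5 lbf

Cap-side area A_cap = π/4 × (8.89 in)² = 62.07 in^2
Rod-side annular area A_ann = π/4 × (8.89² − 4.05²) = 49.19 in^2
Net thrust = P_cap·A_cap − P_rod·A_ann = 2.129e5 lbf − 30550 lbf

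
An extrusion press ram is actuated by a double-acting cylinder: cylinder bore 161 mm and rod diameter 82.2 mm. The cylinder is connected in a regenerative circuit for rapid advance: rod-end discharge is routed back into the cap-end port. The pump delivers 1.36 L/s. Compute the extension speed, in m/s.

v ≈ 0.256 m/s

In regeneration the rod-end outflow joins the pump flow into the cap end, so the net volume the pump must supply per unit advance equals the rod cross-section area.
Rod cross-section A_rod = π/4 × (82.2 mm)² = 5307 mm^2
v = Q_pump / A_rod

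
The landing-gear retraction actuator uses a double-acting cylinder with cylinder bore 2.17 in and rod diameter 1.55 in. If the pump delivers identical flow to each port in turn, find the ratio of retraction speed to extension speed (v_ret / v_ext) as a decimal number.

Cap-side area A_cap = π/4 × (2.17 in)² = 3.698 in^2
Rod-side annular area A_ann = π/4 × (2.17² − 1.55²) = 1.811 in^2
For equal Q, v ∝ 1/A, so v_ret/v_ext = A_cap/A_ann.

v_ret/v_ext ≈ 2.04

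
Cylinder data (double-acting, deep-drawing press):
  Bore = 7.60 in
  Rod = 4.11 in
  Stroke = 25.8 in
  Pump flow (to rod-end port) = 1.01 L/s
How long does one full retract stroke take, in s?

t ≈ 13.4 s

Rod-side annular area A_ann = π/4 × (7.60² − 4.11²) = 32.10 in^2
Swept volume V = A × L; t = V / Q = A·L / Q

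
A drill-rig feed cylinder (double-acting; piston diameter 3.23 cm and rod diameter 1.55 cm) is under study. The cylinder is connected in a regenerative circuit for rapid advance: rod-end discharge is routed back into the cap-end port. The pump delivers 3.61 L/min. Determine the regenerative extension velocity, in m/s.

In regeneration the rod-end outflow joins the pump flow into the cap end, so the net volume the pump must supply per unit advance equals the rod cross-section area.
Rod cross-section A_rod = π/4 × (1.55 cm)² = 1.887 cm^2
v = Q_pump / A_rod

v ≈ 0.319 m/s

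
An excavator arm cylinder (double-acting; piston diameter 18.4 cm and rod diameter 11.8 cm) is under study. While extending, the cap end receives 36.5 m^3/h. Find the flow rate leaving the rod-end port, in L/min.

Cap-side area A_cap = π/4 × (18.4 cm)² = 265.9 cm^2
Rod-side annular area A_ann = π/4 × (18.4² − 11.8²) = 156.5 cm^2
Piston speed v = Q_in/A_cap; rod-end outflow Q_out = v × A_ann = Q_in × A_ann/A_cap.

Q_out ≈ 358 L/min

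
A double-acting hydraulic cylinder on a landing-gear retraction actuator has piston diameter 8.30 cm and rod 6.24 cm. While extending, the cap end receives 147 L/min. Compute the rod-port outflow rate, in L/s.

Cap-side area A_cap = π/4 × (8.30 cm)² = 54.11 cm^2
Rod-side annular area A_ann = π/4 × (8.30² − 6.24²) = 23.52 cm^2
Piston speed v = Q_in/A_cap; rod-end outflow Q_out = v × A_ann = Q_in × A_ann/A_cap.

Q_out ≈ 1.07 L/s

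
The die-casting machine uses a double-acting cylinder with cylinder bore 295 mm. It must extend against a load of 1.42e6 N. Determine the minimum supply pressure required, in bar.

P ≈ 208 bar

Cap-side area A_cap = π/4 × (295 mm)² = 68350 mm^2
P = F / A = 1.42e6 N / A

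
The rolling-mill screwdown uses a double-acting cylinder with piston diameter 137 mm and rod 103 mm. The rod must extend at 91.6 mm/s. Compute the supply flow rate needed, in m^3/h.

Q ≈ 4.86 m^3/h

Cap-side area A_cap = π/4 × (137 mm)² = 14740 mm^2
Q = A × v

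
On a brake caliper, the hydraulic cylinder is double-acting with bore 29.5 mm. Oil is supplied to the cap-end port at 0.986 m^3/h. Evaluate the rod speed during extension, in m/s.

v ≈ 0.401 m/s

Cap-side area A_cap = π/4 × (29.5 mm)² = 683.5 mm^2
v = Q / A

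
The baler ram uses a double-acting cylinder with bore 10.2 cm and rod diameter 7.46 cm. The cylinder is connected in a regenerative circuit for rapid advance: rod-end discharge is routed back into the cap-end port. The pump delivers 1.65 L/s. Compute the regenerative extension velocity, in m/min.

In regeneration the rod-end outflow joins the pump flow into the cap end, so the net volume the pump must supply per unit advance equals the rod cross-section area.
Rod cross-section A_rod = π/4 × (7.46 cm)² = 43.71 cm^2
v = Q_pump / A_rod

v ≈ 22.6 m/min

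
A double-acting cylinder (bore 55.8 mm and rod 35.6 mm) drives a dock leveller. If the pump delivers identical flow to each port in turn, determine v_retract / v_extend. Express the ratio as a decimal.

Cap-side area A_cap = π/4 × (55.8 mm)² = 2445 mm^2
Rod-side annular area A_ann = π/4 × (55.8² − 35.6²) = 1450 mm^2
For equal Q, v ∝ 1/A, so v_ret/v_ext = A_cap/A_ann.

v_ret/v_ext ≈ 1.69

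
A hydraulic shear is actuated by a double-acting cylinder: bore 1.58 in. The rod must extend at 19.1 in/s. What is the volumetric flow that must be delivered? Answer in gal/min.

Cap-side area A_cap = π/4 × (1.58 in)² = 1.961 in^2
Q = A × v

Q ≈ 9.73 gal/min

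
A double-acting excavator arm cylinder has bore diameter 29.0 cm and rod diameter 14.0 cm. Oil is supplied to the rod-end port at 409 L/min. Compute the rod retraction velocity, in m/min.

v ≈ 8.07 m/min

Rod-side annular area A_ann = π/4 × (29.0² − 14.0²) = 506.6 cm^2
Flow into the rod-end port fills the annular volume.
v = Q / A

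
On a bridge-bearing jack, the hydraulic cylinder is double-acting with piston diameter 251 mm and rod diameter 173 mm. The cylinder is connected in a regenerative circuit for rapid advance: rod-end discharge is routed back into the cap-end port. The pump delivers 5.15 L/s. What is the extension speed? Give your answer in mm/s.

v ≈ 219 mm/s

In regeneration the rod-end outflow joins the pump flow into the cap end, so the net volume the pump must supply per unit advance equals the rod cross-section area.
Rod cross-section A_rod = π/4 × (173 mm)² = 23510 mm^2
v = Q_pump / A_rod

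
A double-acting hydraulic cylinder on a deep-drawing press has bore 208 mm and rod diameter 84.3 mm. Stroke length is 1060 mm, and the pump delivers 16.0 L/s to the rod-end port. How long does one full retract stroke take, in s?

t ≈ 1.88 s

Rod-side annular area A_ann = π/4 × (208² − 84.3²) = 28400 mm^2
Swept volume V = A × L; t = V / Q = A·L / Q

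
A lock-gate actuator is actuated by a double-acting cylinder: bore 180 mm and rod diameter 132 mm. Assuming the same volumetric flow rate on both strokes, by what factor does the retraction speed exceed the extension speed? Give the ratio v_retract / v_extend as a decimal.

v_ret/v_ext ≈ 2.16

Cap-side area A_cap = π/4 × (180 mm)² = 25450 mm^2
Rod-side annular area A_ann = π/4 × (180² − 132²) = 11760 mm^2
For equal Q, v ∝ 1/A, so v_ret/v_ext = A_cap/A_ann.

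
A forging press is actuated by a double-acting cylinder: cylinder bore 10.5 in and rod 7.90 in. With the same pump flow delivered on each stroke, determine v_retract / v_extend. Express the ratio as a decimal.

Cap-side area A_cap = π/4 × (10.5 in)² = 86.59 in^2
Rod-side annular area A_ann = π/4 × (10.5² − 7.90²) = 37.57 in^2
For equal Q, v ∝ 1/A, so v_ret/v_ext = A_cap/A_ann.

v_ret/v_ext ≈ 2.30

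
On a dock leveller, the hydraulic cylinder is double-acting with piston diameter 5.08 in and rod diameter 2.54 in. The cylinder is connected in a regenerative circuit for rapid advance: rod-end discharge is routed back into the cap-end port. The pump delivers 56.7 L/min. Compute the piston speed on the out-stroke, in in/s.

v ≈ 11.4 in/s

In regeneration the rod-end outflow joins the pump flow into the cap end, so the net volume the pump must supply per unit advance equals the rod cross-section area.
Rod cross-section A_rod = π/4 × (2.54 in)² = 5.067 in^2
v = Q_pump / A_rod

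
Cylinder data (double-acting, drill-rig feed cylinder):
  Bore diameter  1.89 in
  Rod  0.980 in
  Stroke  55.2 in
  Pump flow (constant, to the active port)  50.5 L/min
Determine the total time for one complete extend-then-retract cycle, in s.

Cap-side area A_cap = π/4 × (1.89 in)² = 2.806 in^2
Rod-side annular area A_ann = π/4 × (1.89² − 0.980²) = 2.051 in^2
t_ext = A_cap·L/Q = 3.015 s
t_ret = A_ann·L/Q = 2.205 s
t_cycle = t_ext + t_ret

t ≈ 5.22 s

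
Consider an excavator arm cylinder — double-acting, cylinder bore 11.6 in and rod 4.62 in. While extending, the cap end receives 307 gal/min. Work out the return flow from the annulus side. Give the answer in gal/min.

Cap-side area A_cap = π/4 × (11.6 in)² = 105.7 in^2
Rod-side annular area A_ann = π/4 × (11.6² − 4.62²) = 88.92 in^2
Piston speed v = Q_in/A_cap; rod-end outflow Q_out = v × A_ann = Q_in × A_ann/A_cap.

Q_out ≈ 258 gal/min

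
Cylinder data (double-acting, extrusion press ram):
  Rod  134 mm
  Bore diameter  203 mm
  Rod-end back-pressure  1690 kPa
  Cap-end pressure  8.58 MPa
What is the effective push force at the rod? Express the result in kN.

F ≈ 247 kN

Cap-side area A_cap = π/4 × (203 mm)² = 32370 mm^2
Rod-side annular area A_ann = π/4 × (203² − 134²) = 18260 mm^2
Net thrust = P_cap·A_cap − P_rod·A_ann = 277.7 kN − 30.86 kN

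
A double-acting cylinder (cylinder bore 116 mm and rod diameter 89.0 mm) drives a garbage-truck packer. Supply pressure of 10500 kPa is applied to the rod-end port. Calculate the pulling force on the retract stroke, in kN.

Rod-side annular area A_ann = π/4 × (116² − 89.0²) = 4347 mm^2
On retraction the pressure acts on the annular area (bore minus rod).
F = P × A_ann

F ≈ 45.6 kN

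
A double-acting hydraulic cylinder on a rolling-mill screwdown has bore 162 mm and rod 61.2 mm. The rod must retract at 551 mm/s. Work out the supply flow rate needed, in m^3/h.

Rod-side annular area A_ann = π/4 × (162² − 61.2²) = 17670 mm^2
Q = A × v

Q ≈ 35.1 m^3/h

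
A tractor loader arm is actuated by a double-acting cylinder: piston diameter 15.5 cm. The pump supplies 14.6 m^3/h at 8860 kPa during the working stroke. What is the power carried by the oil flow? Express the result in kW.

W ≈ 35.9 kW

Hydraulic power = P × Q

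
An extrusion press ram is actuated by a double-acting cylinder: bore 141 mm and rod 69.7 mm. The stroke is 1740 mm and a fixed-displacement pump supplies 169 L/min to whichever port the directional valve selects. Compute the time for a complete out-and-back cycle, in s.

t ≈ 16.9 s

Cap-side area A_cap = π/4 × (141 mm)² = 15610 mm^2
Rod-side annular area A_ann = π/4 × (141² − 69.7²) = 11800 mm^2
t_ext = A_cap·L/Q = 9.646 s
t_ret = A_ann·L/Q = 7.289 s
t_cycle = t_ext + t_ret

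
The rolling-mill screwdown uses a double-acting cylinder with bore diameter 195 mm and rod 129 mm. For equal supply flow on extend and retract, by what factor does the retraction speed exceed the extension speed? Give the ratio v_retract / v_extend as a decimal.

v_ret/v_ext ≈ 1.78

Cap-side area A_cap = π/4 × (195 mm)² = 29860 mm^2
Rod-side annular area A_ann = π/4 × (195² − 129²) = 16790 mm^2
For equal Q, v ∝ 1/A, so v_ret/v_ext = A_cap/A_ann.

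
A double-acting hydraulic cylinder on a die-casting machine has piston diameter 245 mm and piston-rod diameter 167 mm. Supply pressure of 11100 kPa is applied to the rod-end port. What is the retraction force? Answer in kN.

F ≈ 280 kN

Rod-side annular area A_ann = π/4 × (245² − 167²) = 25240 mm^2
On retraction the pressure acts on the annular area (bore minus rod).
F = P × A_ann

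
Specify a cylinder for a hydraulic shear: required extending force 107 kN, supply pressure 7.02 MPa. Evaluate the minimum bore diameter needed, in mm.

D ≈ 139 mm

Extension force acts on the full piston face: F = P × (π/4)D².
D = √(4F / (πP)) = √(4 × 107 kN / (π × 7.02 MPa))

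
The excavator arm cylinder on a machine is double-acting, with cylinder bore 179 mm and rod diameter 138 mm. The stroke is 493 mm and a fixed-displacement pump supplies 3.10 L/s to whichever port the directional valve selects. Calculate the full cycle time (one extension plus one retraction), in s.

t ≈ 5.63 s

Cap-side area A_cap = π/4 × (179 mm)² = 25160 mm^2
Rod-side annular area A_ann = π/4 × (179² − 138²) = 10210 mm^2
t_ext = A_cap·L/Q = 4.002 s
t_ret = A_ann·L/Q = 1.623 s
t_cycle = t_ext + t_ret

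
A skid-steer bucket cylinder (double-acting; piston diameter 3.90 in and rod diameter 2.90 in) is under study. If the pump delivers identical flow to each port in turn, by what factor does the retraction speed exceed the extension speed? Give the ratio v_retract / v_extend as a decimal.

Cap-side area A_cap = π/4 × (3.90 in)² = 11.95 in^2
Rod-side annular area A_ann = π/4 × (3.90² − 2.90²) = 5.341 in^2
For equal Q, v ∝ 1/A, so v_ret/v_ext = A_cap/A_ann.

v_ret/v_ext ≈ 2.24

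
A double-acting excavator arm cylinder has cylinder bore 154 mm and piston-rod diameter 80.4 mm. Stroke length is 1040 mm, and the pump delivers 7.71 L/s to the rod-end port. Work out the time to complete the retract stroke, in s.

t ≈ 1.83 s

Rod-side annular area A_ann = π/4 × (154² − 80.4²) = 13550 mm^2
Swept volume V = A × L; t = V / Q = A·L / Q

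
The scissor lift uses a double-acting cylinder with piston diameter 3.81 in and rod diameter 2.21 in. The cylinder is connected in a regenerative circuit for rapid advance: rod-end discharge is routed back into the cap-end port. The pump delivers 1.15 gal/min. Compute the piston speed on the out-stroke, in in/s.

v ≈ 1.15 in/s

In regeneration the rod-end outflow joins the pump flow into the cap end, so the net volume the pump must supply per unit advance equals the rod cross-section area.
Rod cross-section A_rod = π/4 × (2.21 in)² = 3.836 in^2
v = Q_pump / A_rod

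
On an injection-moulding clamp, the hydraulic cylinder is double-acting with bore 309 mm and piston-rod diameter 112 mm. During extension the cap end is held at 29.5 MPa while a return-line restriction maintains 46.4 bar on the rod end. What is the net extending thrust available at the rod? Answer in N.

Cap-side area A_cap = π/4 × (309 mm)² = 74990 mm^2
Rod-side annular area A_ann = π/4 × (309² − 112²) = 65140 mm^2
Net thrust = P_cap·A_cap − P_rod·A_ann = 2.212e6 N − 3.022e5 N

F ≈ 1.91e6 N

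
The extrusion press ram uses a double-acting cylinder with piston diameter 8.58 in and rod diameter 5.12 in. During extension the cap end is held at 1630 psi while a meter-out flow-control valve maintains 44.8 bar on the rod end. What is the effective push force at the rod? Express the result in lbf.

F ≈ 70100 lbf

Cap-side area A_cap = π/4 × (8.58 in)² = 57.82 in^2
Rod-side annular area A_ann = π/4 × (8.58² − 5.12²) = 37.23 in^2
Net thrust = P_cap·A_cap − P_rod·A_ann = 94240 lbf − 24190 lbf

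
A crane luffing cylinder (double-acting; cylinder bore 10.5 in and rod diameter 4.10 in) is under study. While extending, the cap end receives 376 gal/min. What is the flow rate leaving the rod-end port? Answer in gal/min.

Cap-side area A_cap = π/4 × (10.5 in)² = 86.59 in^2
Rod-side annular area A_ann = π/4 × (10.5² − 4.10²) = 73.39 in^2
Piston speed v = Q_in/A_cap; rod-end outflow Q_out = v × A_ann = Q_in × A_ann/A_cap.

Q_out ≈ 319 gal/min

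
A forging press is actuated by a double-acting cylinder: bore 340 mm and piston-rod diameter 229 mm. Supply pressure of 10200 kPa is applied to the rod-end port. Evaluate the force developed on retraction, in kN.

Rod-side annular area A_ann = π/4 × (340² − 229²) = 49600 mm^2
On retraction the pressure acts on the annular area (bore minus rod).
F = P × A_ann

F ≈ 506 kN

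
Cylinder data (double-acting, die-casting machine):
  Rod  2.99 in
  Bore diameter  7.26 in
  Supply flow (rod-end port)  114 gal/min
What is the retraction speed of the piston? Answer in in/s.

Rod-side annular area A_ann = π/4 × (7.26² − 2.99²) = 34.37 in^2
Flow into the rod-end port fills the annular volume.
v = Q / A

v ≈ 12.8 in/s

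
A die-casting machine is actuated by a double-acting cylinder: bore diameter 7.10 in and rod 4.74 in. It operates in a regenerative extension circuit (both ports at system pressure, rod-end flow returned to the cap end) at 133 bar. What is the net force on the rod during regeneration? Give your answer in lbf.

With equal pressure on both faces, forces on the annular region cancel; the net push is pressure × rod cross-section.
Rod cross-section A_rod = π/4 × (4.74 in)² = 17.65 in^2
F = P × A_rod

F ≈ 34000 lbf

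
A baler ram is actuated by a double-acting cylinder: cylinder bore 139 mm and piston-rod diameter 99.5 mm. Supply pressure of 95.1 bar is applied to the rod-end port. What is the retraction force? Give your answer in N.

F ≈ 70400 N

Rod-side annular area A_ann = π/4 × (139² − 99.5²) = 7399 mm^2
On retraction the pressure acts on the annular area (bore minus rod).
F = P × A_ann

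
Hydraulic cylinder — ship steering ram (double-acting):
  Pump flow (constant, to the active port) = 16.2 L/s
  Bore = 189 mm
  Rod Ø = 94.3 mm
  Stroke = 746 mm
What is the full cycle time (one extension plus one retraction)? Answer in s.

t ≈ 2.26 s

Cap-side area A_cap = π/4 × (189 mm)² = 28060 mm^2
Rod-side annular area A_ann = π/4 × (189² − 94.3²) = 21070 mm^2
t_ext = A_cap·L/Q = 1.292 s
t_ret = A_ann·L/Q = 0.9703 s
t_cycle = t_ext + t_ret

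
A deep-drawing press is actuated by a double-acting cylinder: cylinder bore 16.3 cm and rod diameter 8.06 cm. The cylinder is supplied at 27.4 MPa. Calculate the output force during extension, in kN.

F ≈ 572 kN

Cap-side area A_cap = π/4 × (16.3 cm)² = 208.7 cm^2
F = P × A_cap = 27.4 MPa × A_cap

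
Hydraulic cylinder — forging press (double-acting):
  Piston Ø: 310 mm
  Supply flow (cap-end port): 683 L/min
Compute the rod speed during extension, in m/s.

v ≈ 0.151 m/s

Cap-side area A_cap = π/4 × (310 mm)² = 75480 mm^2
v = Q / A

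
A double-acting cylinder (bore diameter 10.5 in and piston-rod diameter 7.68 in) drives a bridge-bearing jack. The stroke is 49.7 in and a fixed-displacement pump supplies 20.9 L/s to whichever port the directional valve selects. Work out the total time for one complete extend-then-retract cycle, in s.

t ≈ 4.94 s

Cap-side area A_cap = π/4 × (10.5 in)² = 86.59 in^2
Rod-side annular area A_ann = π/4 × (10.5² − 7.68²) = 40.27 in^2
t_ext = A_cap·L/Q = 3.374 s
t_ret = A_ann·L/Q = 1.569 s
t_cycle = t_ext + t_ret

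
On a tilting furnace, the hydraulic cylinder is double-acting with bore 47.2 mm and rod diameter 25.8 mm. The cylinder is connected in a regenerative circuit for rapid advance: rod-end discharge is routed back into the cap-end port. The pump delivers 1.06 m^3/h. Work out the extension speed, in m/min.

In regeneration the rod-end outflow joins the pump flow into the cap end, so the net volume the pump must supply per unit advance equals the rod cross-section area.
Rod cross-section A_rod = π/4 × (25.8 mm)² = 522.8 mm^2
v = Q_pump / A_rod

v ≈ 33.8 m/min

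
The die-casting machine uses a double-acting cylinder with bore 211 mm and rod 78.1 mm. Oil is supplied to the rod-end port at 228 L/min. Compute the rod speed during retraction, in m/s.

v ≈ 0.126 m/s

Rod-side annular area A_ann = π/4 × (211² − 78.1²) = 30180 mm^2
Flow into the rod-end port fills the annular volume.
v = Q / A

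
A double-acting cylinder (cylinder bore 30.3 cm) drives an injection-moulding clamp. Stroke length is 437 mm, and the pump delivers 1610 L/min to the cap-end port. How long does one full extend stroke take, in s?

t ≈ 1.17 s

Cap-side area A_cap = π/4 × (30.3 cm)² = 721.1 cm^2
Swept volume V = A × L; t = V / Q = A·L / Q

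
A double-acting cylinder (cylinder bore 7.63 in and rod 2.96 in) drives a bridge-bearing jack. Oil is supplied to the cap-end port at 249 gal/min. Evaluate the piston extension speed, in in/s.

Cap-side area A_cap = π/4 × (7.63 in)² = 45.72 in^2
v = Q / A

v ≈ 21.0 in/s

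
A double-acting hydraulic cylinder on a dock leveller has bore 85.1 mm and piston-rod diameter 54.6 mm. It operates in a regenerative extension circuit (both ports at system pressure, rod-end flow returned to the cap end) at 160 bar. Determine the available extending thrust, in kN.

F ≈ 37.5 kN

With equal pressure on both faces, forces on the annular region cancel; the net push is pressure × rod cross-section.
Rod cross-section A_rod = π/4 × (54.6 mm)² = 2341 mm^2
F = P × A_rod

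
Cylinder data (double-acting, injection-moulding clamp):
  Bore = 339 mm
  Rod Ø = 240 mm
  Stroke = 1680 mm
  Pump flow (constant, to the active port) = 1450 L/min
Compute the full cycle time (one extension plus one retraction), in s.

t ≈ 9.40 s

Cap-side area A_cap = π/4 × (339 mm)² = 90260 mm^2
Rod-side annular area A_ann = π/4 × (339² − 240²) = 45020 mm^2
t_ext = A_cap·L/Q = 6.275 s
t_ret = A_ann·L/Q = 3.130 s
t_cycle = t_ext + t_ret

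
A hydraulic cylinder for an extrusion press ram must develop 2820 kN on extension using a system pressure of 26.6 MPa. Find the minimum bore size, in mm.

Extension force acts on the full piston face: F = P × (π/4)D².
D = √(4F / (πP)) = √(4 × 2820 kN / (π × 26.6 MPa))

D ≈ 367 mm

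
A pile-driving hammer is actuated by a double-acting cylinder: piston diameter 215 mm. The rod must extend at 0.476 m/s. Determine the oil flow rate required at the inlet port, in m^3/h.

Q ≈ 62.2 m^3/h

Cap-side area A_cap = π/4 × (215 mm)² = 36310 mm^2
Q = A × v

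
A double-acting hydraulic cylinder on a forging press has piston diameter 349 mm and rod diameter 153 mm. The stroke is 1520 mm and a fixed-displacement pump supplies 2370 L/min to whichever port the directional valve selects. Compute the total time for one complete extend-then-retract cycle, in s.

t ≈ 6.65 s

Cap-side area A_cap = π/4 × (349 mm)² = 95660 mm^2
Rod-side annular area A_ann = π/4 × (349² − 153²) = 77280 mm^2
t_ext = A_cap·L/Q = 3.681 s
t_ret = A_ann·L/Q = 2.974 s
t_cycle = t_ext + t_ret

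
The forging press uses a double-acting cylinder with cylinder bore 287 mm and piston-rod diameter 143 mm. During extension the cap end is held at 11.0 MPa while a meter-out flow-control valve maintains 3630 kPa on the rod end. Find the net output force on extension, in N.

F ≈ 5.35e5 N

Cap-side area A_cap = π/4 × (287 mm)² = 64690 mm^2
Rod-side annular area A_ann = π/4 × (287² − 143²) = 48630 mm^2
Net thrust = P_cap·A_cap − P_rod·A_ann = 7.116e5 N − 1.765e5 N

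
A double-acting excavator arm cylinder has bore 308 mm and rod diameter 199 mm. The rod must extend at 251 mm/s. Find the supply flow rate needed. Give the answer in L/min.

Q ≈ 1120 L/min

Cap-side area A_cap = π/4 × (308 mm)² = 74510 mm^2
Q = A × v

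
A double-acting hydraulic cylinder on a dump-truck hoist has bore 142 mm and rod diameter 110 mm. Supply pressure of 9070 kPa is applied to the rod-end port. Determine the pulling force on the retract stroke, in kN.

F ≈ 57.4 kN

Rod-side annular area A_ann = π/4 × (142² − 110²) = 6333 mm^2
On retraction the pressure acts on the annular area (bore minus rod).
F = P × A_ann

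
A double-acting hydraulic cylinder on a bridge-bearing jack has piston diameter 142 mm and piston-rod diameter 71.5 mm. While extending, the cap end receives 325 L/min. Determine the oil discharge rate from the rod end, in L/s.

Cap-side area A_cap = π/4 × (142 mm)² = 15840 mm^2
Rod-side annular area A_ann = π/4 × (142² − 71.5²) = 11820 mm^2
Piston speed v = Q_in/A_cap; rod-end outflow Q_out = v × A_ann = Q_in × A_ann/A_cap.

Q_out ≈ 4.04 L/s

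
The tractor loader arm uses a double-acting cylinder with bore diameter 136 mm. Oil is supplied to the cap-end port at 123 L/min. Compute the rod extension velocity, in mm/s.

v ≈ 141 mm/s

Cap-side area A_cap = π/4 × (136 mm)² = 14530 mm^2
v = Q / A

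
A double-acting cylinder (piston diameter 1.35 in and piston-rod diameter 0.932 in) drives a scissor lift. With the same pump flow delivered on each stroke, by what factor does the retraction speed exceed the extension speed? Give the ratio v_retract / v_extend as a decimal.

v_ret/v_ext ≈ 1.91

Cap-side area A_cap = π/4 × (1.35 in)² = 1.431 in^2
Rod-side annular area A_ann = π/4 × (1.35² − 0.932²) = 0.7492 in^2
For equal Q, v ∝ 1/A, so v_ret/v_ext = A_cap/A_ann.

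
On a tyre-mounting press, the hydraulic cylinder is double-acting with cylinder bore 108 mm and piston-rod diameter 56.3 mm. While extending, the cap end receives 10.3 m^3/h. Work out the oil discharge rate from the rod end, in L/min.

Q_out ≈ 125 L/min

Cap-side area A_cap = π/4 × (108 mm)² = 9161 mm^2
Rod-side annular area A_ann = π/4 × (108² − 56.3²) = 6671 mm^2
Piston speed v = Q_in/A_cap; rod-end outflow Q_out = v × A_ann = Q_in × A_ann/A_cap.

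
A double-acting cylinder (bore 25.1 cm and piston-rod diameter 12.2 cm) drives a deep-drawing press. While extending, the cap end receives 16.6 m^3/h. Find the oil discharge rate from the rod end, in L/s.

Q_out ≈ 3.52 L/s

Cap-side area A_cap = π/4 × (25.1 cm)² = 494.8 cm^2
Rod-side annular area A_ann = π/4 × (25.1² − 12.2²) = 377.9 cm^2
Piston speed v = Q_in/A_cap; rod-end outflow Q_out = v × A_ann = Q_in × A_ann/A_cap.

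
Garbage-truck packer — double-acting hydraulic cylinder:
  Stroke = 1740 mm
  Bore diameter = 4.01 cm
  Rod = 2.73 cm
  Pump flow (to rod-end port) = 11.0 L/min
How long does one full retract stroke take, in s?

t ≈ 6.43 s

Rod-side annular area A_ann = π/4 × (4.01² − 2.73²) = 6.776 cm^2
Swept volume V = A × L; t = V / Q = A·L / Q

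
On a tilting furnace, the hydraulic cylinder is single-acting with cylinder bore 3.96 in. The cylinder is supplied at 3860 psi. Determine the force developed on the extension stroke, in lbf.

Cap-side area A_cap = π/4 × (3.96 in)² = 12.32 in^2
F = P × A_cap = 3860 psi × A_cap

F ≈ 47500 lbf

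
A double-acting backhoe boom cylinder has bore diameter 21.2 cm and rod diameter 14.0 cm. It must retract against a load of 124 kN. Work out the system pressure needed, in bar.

Rod-side annular area A_ann = π/4 × (21.2² − 14.0²) = 199.1 cm^2
Retraction: pressure acts on the annular area.
P = F / A = 124 kN / A

P ≈ 62.3 bar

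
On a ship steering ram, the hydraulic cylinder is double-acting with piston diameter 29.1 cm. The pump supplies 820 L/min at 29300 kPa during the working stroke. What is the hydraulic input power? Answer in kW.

Hydraulic power = P × Q

W ≈ 400 kW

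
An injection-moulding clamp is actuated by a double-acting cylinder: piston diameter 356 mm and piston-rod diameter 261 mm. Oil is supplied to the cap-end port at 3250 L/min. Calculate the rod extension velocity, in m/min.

Cap-side area A_cap = π/4 × (356 mm)² = 99540 mm^2
v = Q / A

v ≈ 32.7 m/min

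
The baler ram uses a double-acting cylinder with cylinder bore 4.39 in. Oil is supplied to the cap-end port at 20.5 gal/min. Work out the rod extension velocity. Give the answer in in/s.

v ≈ 5.21 in/s

Cap-side area A_cap = π/4 × (4.39 in)² = 15.14 in^2
v = Q / A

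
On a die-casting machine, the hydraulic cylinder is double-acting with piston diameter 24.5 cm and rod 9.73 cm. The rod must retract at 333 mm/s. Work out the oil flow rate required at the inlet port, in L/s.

Rod-side annular area A_ann = π/4 × (24.5² − 9.73²) = 397.1 cm^2
Q = A × v

Q ≈ 13.2 L/s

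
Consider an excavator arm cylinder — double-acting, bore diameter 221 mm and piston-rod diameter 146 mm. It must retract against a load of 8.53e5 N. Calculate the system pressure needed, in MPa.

P ≈ 39.5 MPa

Rod-side annular area A_ann = π/4 × (221² − 146²) = 21620 mm^2
Retraction: pressure acts on the annular area.
P = F / A = 8.53e5 N / A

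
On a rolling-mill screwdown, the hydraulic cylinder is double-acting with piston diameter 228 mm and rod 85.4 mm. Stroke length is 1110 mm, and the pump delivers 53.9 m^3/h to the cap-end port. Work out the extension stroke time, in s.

t ≈ 3.03 s

Cap-side area A_cap = π/4 × (228 mm)² = 40830 mm^2
Swept volume V = A × L; t = V / Q = A·L / Q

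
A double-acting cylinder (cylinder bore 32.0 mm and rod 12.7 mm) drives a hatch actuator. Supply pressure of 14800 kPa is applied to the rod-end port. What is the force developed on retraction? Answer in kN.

Rod-side annular area A_ann = π/4 × (32.0² − 12.7²) = 677.6 mm^2
On retraction the pressure acts on the annular area (bore minus rod).
F = P × A_ann

F ≈ 10.0 kN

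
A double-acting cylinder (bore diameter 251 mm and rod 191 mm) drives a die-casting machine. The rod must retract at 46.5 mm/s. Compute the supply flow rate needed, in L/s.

Rod-side annular area A_ann = π/4 × (251² − 191²) = 20830 mm^2
Q = A × v

Q ≈ 0.969 L/s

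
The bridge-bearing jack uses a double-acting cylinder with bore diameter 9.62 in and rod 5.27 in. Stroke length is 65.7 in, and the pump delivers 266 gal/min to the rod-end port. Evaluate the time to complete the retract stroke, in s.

t ≈ 3.26 s

Rod-side annular area A_ann = π/4 × (9.62² − 5.27²) = 50.87 in^2
Swept volume V = A × L; t = V / Q = A·L / Q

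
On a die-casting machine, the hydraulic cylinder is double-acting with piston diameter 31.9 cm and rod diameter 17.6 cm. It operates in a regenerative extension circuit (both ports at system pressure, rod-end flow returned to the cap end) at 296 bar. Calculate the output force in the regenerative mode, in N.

With equal pressure on both faces, forces on the annular region cancel; the net push is pressure × rod cross-section.
Rod cross-section A_rod = π/4 × (17.6 cm)² = 243.3 cm^2
F = P × A_rod

F ≈ 7.20e5 N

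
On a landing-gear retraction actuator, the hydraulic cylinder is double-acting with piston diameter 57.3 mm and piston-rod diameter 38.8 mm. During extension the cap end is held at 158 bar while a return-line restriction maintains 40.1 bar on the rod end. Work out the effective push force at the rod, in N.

Cap-side area A_cap = π/4 × (57.3 mm)² = 2579 mm^2
Rod-side annular area A_ann = π/4 × (57.3² − 38.8²) = 1396 mm^2
Net thrust = P_cap·A_cap − P_rod·A_ann = 40740 N − 5599 N

F ≈ 35100 N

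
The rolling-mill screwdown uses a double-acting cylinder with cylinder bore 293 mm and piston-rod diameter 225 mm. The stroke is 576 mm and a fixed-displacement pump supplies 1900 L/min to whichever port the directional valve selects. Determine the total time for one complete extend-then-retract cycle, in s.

t ≈ 1.73 s

Cap-side area A_cap = π/4 × (293 mm)² = 67430 mm^2
Rod-side annular area A_ann = π/4 × (293² − 225²) = 27660 mm^2
t_ext = A_cap·L/Q = 1.226 s
t_ret = A_ann·L/Q = 0.5032 s
t_cycle = t_ext + t_ret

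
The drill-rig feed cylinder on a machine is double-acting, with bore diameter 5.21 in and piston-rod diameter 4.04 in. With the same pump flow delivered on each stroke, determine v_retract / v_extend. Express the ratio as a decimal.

Cap-side area A_cap = π/4 × (5.21 in)² = 21.32 in^2
Rod-side annular area A_ann = π/4 × (5.21² − 4.04²) = 8.500 in^2
For equal Q, v ∝ 1/A, so v_ret/v_ext = A_cap/A_ann.

v_ret/v_ext ≈ 2.51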